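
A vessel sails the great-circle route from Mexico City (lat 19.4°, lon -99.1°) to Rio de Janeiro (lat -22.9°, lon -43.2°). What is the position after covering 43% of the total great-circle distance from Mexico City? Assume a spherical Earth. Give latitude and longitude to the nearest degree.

The haversine formula gives a central angle δ ≈ 1.205 rad (69.0°) between the endpoints.
Interpolate at f = 0.43 with slerp weights a = sin((1−f)δ)/sin δ ≈ 0.679, b = sin(fδ)/sin δ ≈ 0.530.
p = a·p₁ + b·p₂ ≈ (0.255, -0.967, 0.019); φ = arcsin(p_z) ≈ 1.10°, λ = atan2(p_y, p_x) ≈ -75.23°.

≈ lat 1°, lon -75°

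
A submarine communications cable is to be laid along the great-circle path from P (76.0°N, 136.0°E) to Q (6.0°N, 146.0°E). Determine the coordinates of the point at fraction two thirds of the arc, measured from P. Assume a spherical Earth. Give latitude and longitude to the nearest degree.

The haversine formula gives a central angle δ ≈ 1.226 rad (70.2°) between the endpoints.
Interpolate at f = 2/3 with slerp weights a = sin((1−f)δ)/sin δ ≈ 0.422, b = sin(fδ)/sin δ ≈ 0.775.
p = a·p₁ + b·p₂ ≈ (-0.712, 0.502, 0.491); φ = arcsin(p_z) ≈ 29.38°, λ = atan2(p_y, p_x) ≈ 144.83°.

≈ (29°N, 145°E)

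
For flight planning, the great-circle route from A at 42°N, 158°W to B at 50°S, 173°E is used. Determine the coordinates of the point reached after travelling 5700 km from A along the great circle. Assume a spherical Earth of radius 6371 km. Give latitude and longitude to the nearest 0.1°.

≈ 7.6°S, 172.3°W

Write both endpoints as unit vectors p₁, p₂ with components (cos φ cos λ, cos φ sin λ, sin φ).
The central angle between the endpoints is δ = arccos(p₁·p₂) ≈ 1.666 rad (95.4°). The total great-circle distance is δ·R ≈ 1.666 × 6371 ≈ 10612 km, so the target fraction is f = 5700/10612 ≈ 0.537.
Interpolate at f ≈ 0.537 with slerp weights a = sin((1−f)δ)/sin δ ≈ 0.700, b = sin(fδ)/sin δ ≈ 0.784.
p = a·p₁ + b·p₂ ≈ (-0.982, -0.134, -0.132); φ = arcsin(p_z) ≈ -7.57°, λ = atan2(p_y, p_x) ≈ -172.26°.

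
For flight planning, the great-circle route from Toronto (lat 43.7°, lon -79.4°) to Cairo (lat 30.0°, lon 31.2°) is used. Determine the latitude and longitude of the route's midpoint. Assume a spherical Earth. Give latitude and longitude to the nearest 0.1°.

Convert each endpoint to a unit vector on the sphere (x = cos φ cos λ, y = cos φ sin λ, z = sin φ).
The central angle between the endpoints is δ = arccos(p₁·p₂) ≈ 1.445 rad (82.8°).
Interpolate at f = 1/2 with slerp weights a = sin((1−f)δ)/sin δ ≈ 0.667, b = sin(fδ)/sin δ ≈ 0.667.
p = a·p₁ + b·p₂ ≈ (0.582, -0.175, 0.794); φ = arcsin(p_z) ≈ 52.55°, λ = atan2(p_y, p_x) ≈ -16.69°.

≈ lat 52.5°, lon -16.7°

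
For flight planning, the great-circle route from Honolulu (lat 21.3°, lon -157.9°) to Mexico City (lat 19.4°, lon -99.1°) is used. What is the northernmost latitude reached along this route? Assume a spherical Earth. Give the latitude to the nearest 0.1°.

The great circle lies in the plane with unit normal n̂ = (p₁ × p₂)/|p₁ × p₂|.
Here n̂_z ≈ +0.919; the vertex latitude is φ_max = arccos|n̂_z| ≈ 23.2°.
Check via Clairaut: cos φ_max = |cos φ₁| · sin C = cos(21.3°)·sin(80.7°) ≈ 0.919, again giving ≈ 23.2°.

≈ 23.2°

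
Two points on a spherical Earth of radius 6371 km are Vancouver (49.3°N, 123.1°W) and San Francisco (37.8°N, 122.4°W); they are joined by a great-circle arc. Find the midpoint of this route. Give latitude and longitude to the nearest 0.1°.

≈ (43.6°N, 122.7°W)

Convert each endpoint to a unit vector on the sphere (x = cos φ cos λ, y = cos φ sin λ, z = sin φ).
The central angle between the endpoints is δ = arccos(p₁·p₂) ≈ 0.201 rad (11.5°).
Interpolate at f = 1/2 with slerp weights a = sin((1−f)δ)/sin δ ≈ 0.503, b = sin(fδ)/sin δ ≈ 0.503.
p = a·p₁ + b·p₂ ≈ (-0.392, -0.610, 0.689); φ = arcsin(p_z) ≈ 43.55°, λ = atan2(p_y, p_x) ≈ -122.72°.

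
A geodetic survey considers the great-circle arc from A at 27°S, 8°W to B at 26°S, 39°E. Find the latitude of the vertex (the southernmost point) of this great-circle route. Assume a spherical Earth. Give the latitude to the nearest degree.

≈ 29°S

The great circle lies in the plane with unit normal n̂ = (p₁ × p₂)/|p₁ × p₂|.
Here n̂_z ≈ +0.878; the vertex latitude is φ_max = arccos|n̂_z| ≈ 28.6°.
Check via Clairaut: cos φ_max = |cos φ₁| · sin C = cos(27.0°)·sin(99.7°) ≈ 0.878, again giving ≈ 28.6°.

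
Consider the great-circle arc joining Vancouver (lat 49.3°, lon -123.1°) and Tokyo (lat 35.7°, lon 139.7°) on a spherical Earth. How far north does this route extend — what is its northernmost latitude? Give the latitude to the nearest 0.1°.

≈ 55.5°

The great circle lies in the plane with unit normal n̂ = (p₁ × p₂)/|p₁ × p₂|.
Here n̂_z ≈ -0.567; the vertex latitude is φ_max = arccos|n̂_z| ≈ 55.5°.
Check via Clairaut: cos φ_max = |cos φ₁| · sin C = cos(49.3°)·sin(60.4°) ≈ 0.567, again giving ≈ 55.5°.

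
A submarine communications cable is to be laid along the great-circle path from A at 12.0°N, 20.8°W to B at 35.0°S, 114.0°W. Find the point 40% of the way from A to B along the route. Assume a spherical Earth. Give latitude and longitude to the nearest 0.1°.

Write both endpoints as unit vectors p₁, p₂ with components (cos φ cos λ, cos φ sin λ, sin φ).
The central angle between the endpoints is δ = arccos(p₁·p₂) ≈ 1.736 rad (99.4°).
Interpolate at f = 0.40 with slerp weights a = sin((1−f)δ)/sin δ ≈ 0.875, b = sin(fδ)/sin δ ≈ 0.649.
p = a·p₁ + b·p₂ ≈ (0.584, -0.789, -0.190); φ = arcsin(p_z) ≈ -10.96°, λ = atan2(p_y, p_x) ≈ -53.50°.

≈ 11.0°S, 53.5°W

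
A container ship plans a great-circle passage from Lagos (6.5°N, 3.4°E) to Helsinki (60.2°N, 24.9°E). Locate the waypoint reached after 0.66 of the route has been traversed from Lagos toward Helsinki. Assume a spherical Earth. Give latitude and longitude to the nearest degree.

From cos δ = sin φ₁ sin φ₂ + cos φ₁ cos φ₂ cos Δλ, the central angle is δ ≈ 0.979 rad (56.1°).
Interpolate at f = 0.66 with slerp weights a = sin((1−f)δ)/sin δ ≈ 0.394, b = sin(fδ)/sin δ ≈ 0.726.
p = a·p₁ + b·p₂ ≈ (0.718, 0.175, 0.674); φ = arcsin(p_z) ≈ 42.39°, λ = atan2(p_y, p_x) ≈ 13.71°.

≈ (42°N, 14°E)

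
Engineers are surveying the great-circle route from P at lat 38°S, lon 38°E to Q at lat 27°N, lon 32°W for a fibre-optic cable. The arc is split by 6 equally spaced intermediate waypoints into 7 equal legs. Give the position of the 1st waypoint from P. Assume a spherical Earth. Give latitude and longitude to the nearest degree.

Write both endpoints as unit vectors p₁, p₂ with components (cos φ cos λ, cos φ sin λ, sin φ).
The central angle between the endpoints is δ = arccos(p₁·p₂) ≈ 1.610 rad (92.3°).
Interpolate at f = 1/7 with slerp weights a = sin((1−f)δ)/sin δ ≈ 0.983, b = sin(fδ)/sin δ ≈ 0.228.
p = a·p₁ + b·p₂ ≈ (0.783, 0.369, -0.501); φ = arcsin(p_z) ≈ -30.09°, λ = atan2(p_y, p_x) ≈ 25.24°.

≈ lat 30°S, lon 25°E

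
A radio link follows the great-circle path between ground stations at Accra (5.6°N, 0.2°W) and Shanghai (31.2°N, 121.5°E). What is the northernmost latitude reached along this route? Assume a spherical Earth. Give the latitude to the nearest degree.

The great circle lies in the plane with unit normal n̂ = (p₁ × p₂)/|p₁ × p₂|.
Here n̂_z ≈ +0.789; the vertex latitude is φ_max = arccos|n̂_z| ≈ 37.9°.

≈ 38°N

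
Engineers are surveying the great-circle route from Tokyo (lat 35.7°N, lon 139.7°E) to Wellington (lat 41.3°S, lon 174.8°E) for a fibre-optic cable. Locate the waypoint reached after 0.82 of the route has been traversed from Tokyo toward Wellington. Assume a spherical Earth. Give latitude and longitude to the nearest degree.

≈ lat 28°S, lon 167°E

Convert each endpoint to a unit vector on the sphere (x = cos φ cos λ, y = cos φ sin λ, z = sin φ).
The central angle between the endpoints is δ = arccos(p₁·p₂) ≈ 1.457 rad (83.5°).
Interpolate at f = 0.82 with slerp weights a = sin((1−f)δ)/sin δ ≈ 0.261, b = sin(fδ)/sin δ ≈ 0.936.
p = a·p₁ + b·p₂ ≈ (-0.862, 0.201, -0.466); φ = arcsin(p_z) ≈ -27.75°, λ = atan2(p_y, p_x) ≈ 166.89°.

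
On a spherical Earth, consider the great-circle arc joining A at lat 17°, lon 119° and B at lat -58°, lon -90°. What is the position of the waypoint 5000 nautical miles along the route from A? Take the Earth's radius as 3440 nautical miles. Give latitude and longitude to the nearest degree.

The haversine formula gives a central angle δ ≈ 2.334 rad (133.7°) between the endpoints. The total great-circle distance is δ·R ≈ 2.334 × 3440 ≈ 8029 nmi, so the target fraction is f = 5000/8029 ≈ 0.623.
Interpolate at f ≈ 0.623 with slerp weights a = sin((1−f)δ)/sin δ ≈ 1.067, b = sin(fδ)/sin δ ≈ 1.374.
p = a·p₁ + b·p₂ ≈ (-0.495, 0.164, -0.853); φ = arcsin(p_z) ≈ -58.59°, λ = atan2(p_y, p_x) ≈ 161.65°.

≈ lat -59°, lon 162°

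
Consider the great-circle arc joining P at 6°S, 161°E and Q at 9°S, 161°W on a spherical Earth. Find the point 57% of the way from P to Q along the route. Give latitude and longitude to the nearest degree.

≈ 8°S, 177°W

Convert each endpoint to a unit vector on the sphere (x = cos φ cos λ, y = cos φ sin λ, z = sin φ).
The central angle between the endpoints is δ = arccos(p₁·p₂) ≈ 0.659 rad (37.8°).
Interpolate at f = 0.57 with slerp weights a = sin((1−f)δ)/sin δ ≈ 0.457, b = sin(fδ)/sin δ ≈ 0.599.
p = a·p₁ + b·p₂ ≈ (-0.989, -0.045, -0.141); φ = arcsin(p_z) ≈ -8.13°, λ = atan2(p_y, p_x) ≈ -177.41°.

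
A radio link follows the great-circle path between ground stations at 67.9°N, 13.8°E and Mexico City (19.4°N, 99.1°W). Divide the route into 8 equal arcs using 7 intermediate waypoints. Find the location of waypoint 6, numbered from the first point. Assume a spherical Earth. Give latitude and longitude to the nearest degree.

Convert each endpoint to a unit vector on the sphere (x = cos φ cos λ, y = cos φ sin λ, z = sin φ).
The central angle between the endpoints is δ = arccos(p₁·p₂) ≈ 1.400 rad (80.2°).
Interpolate at f = 6/8 with slerp weights a = sin((1−f)δ)/sin δ ≈ 0.348, b = sin(fδ)/sin δ ≈ 0.880.
p = a·p₁ + b·p₂ ≈ (-0.004, -0.789, 0.615); φ = arcsin(p_z) ≈ 37.94°, λ = atan2(p_y, p_x) ≈ -90.30°.

≈ 38°N, 90°W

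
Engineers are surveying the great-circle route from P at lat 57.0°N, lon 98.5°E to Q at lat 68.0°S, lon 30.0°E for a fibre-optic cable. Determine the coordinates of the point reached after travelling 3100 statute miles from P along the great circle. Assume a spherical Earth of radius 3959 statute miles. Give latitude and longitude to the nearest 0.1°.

≈ lat 15.0°N, lon 77.5°E

From cos δ = sin φ₁ sin φ₂ + cos φ₁ cos φ₂ cos Δλ, the central angle is δ ≈ 2.350 rad (134.7°). The total great-circle distance is δ·R ≈ 2.350 × 3959 ≈ 9304 mi, so the target fraction is f = 3100/9304 ≈ 0.333.
Interpolate at f ≈ 0.333 with slerp weights a = sin((1−f)δ)/sin δ ≈ 1.406, b = sin(fδ)/sin δ ≈ 0.992.
p = a·p₁ + b·p₂ ≈ (0.209, 0.943, 0.260); φ = arcsin(p_z) ≈ 15.04°, λ = atan2(p_y, p_x) ≈ 77.53°.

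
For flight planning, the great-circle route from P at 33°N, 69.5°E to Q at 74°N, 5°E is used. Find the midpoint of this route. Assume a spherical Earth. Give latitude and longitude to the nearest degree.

Write both endpoints as unit vectors p₁, p₂ with components (cos φ cos λ, cos φ sin λ, sin φ).
The central angle between the endpoints is δ = arccos(p₁·p₂) ≈ 0.898 rad (51.5°).
Interpolate at f = 1/2 with slerp weights a = sin((1−f)δ)/sin δ ≈ 0.555, b = sin(fδ)/sin δ ≈ 0.555.
p = a·p₁ + b·p₂ ≈ (0.315, 0.449, 0.836); φ = arcsin(p_z) ≈ 56.70°, λ = atan2(p_y, p_x) ≈ 54.93°.

≈ 57°N, 55°E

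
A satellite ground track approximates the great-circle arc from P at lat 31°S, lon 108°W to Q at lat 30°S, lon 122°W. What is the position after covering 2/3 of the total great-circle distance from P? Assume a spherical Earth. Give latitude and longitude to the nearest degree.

≈ lat 30°S, lon 117°W

Convert each endpoint to a unit vector on the sphere (x = cos φ cos λ, y = cos φ sin λ, z = sin φ).
The central angle between the endpoints is δ = arccos(p₁·p₂) ≈ 0.211 rad (12.1°).
Interpolate at f = 2/3 with slerp weights a = sin((1−f)δ)/sin δ ≈ 0.336, b = sin(fδ)/sin δ ≈ 0.669.
p = a·p₁ + b·p₂ ≈ (-0.396, -0.765, -0.508); φ = arcsin(p_z) ≈ -30.50°, λ = atan2(p_y, p_x) ≈ -117.37°.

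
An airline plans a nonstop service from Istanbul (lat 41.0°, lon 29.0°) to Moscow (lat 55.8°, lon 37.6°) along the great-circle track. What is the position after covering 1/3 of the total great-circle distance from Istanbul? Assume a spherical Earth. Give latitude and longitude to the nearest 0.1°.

Write both endpoints as unit vectors p₁, p₂ with components (cos φ cos λ, cos φ sin λ, sin φ).
The central angle between the endpoints is δ = arccos(p₁·p₂) ≈ 0.276 rad (15.8°).
Interpolate at f = 1/3 with slerp weights a = sin((1−f)δ)/sin δ ≈ 0.671, b = sin(fδ)/sin δ ≈ 0.337.
p = a·p₁ + b·p₂ ≈ (0.593, 0.361, 0.719); φ = arcsin(p_z) ≈ 46.00°, λ = atan2(p_y, p_x) ≈ 31.34°.

≈ lat 46.0°, lon 31.3°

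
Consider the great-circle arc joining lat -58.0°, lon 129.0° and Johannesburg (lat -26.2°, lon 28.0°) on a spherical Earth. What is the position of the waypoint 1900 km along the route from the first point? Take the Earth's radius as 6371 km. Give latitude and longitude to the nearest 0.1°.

≈ lat -60.7°, lon 95.5°

Write both endpoints as unit vectors p₁, p₂ with components (cos φ cos λ, cos φ sin λ, sin φ).
The central angle between the endpoints is δ = arccos(p₁·p₂) ≈ 1.283 rad (73.5°). The total great-circle distance is δ·R ≈ 1.283 × 6371 ≈ 8175 km, so the target fraction is f = 1900/8175 ≈ 0.232.
Interpolate at f ≈ 0.232 with slerp weights a = sin((1−f)δ)/sin δ ≈ 0.869, b = sin(fδ)/sin δ ≈ 0.306.
p = a·p₁ + b·p₂ ≈ (-0.047, 0.487, -0.872); φ = arcsin(p_z) ≈ -60.71°, λ = atan2(p_y, p_x) ≈ 95.52°.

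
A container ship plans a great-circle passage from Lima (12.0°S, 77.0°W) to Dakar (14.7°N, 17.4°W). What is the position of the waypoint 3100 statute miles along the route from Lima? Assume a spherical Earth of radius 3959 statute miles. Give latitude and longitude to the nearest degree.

≈ 7°N, 36°W

Convert each endpoint to a unit vector on the sphere (x = cos φ cos λ, y = cos φ sin λ, z = sin φ).
The central angle between the endpoints is δ = arccos(p₁·p₂) ≈ 1.131 rad (64.8°). The total great-circle distance is δ·R ≈ 1.131 × 3959 ≈ 4476 mi, so the target fraction is f = 3100/4476 ≈ 0.693.
Interpolate at f ≈ 0.693 with slerp weights a = sin((1−f)δ)/sin δ ≈ 0.377, b = sin(fδ)/sin δ ≈ 0.780.
p = a·p₁ + b·p₂ ≈ (0.803, -0.584, 0.120); φ = arcsin(p_z) ≈ 6.87°, λ = atan2(p_y, p_x) ≈ -36.06°.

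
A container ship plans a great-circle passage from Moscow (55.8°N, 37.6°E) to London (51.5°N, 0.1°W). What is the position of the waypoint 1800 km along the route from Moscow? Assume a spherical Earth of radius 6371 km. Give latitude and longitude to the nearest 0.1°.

≈ (53.9°N, 9.5°E)

Convert each endpoint to a unit vector on the sphere (x = cos φ cos λ, y = cos φ sin λ, z = sin φ).
The central angle between the endpoints is δ = arccos(p₁·p₂) ≈ 0.392 rad (22.5°). The total great-circle distance is δ·R ≈ 0.392 × 6371 ≈ 2498 km, so the target fraction is f = 1800/2498 ≈ 0.721.
Interpolate at f ≈ 0.721 with slerp weights a = sin((1−f)δ)/sin δ ≈ 0.286, b = sin(fδ)/sin δ ≈ 0.730.
p = a·p₁ + b·p₂ ≈ (0.582, 0.097, 0.808); φ = arcsin(p_z) ≈ 53.86°, λ = atan2(p_y, p_x) ≈ 9.50°.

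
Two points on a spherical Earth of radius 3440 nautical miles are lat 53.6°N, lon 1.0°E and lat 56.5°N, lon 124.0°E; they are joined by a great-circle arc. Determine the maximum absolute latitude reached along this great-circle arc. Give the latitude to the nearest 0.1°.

The great circle lies in the plane with unit normal n̂ = (p₁ × p₂)/|p₁ × p₂|.
Here n̂_z ≈ +0.316; the vertex latitude is φ_max = arccos|n̂_z| ≈ 71.6°.
Check via Clairaut: cos φ_max = |cos φ₁| · sin C = cos(53.6°)·sin(32.1°) ≈ 0.316, again giving ≈ 71.6°.

≈ 71.6°N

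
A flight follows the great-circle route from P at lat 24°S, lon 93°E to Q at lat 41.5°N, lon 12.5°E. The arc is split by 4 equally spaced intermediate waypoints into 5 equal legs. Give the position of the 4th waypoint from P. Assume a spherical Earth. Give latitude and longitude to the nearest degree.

The haversine formula gives a central angle δ ≈ 1.728 rad (99.0°) between the endpoints.
Interpolate at f = 4/5 with slerp weights a = sin((1−f)δ)/sin δ ≈ 0.343, b = sin(fδ)/sin δ ≈ 0.995.
p = a·p₁ + b·p₂ ≈ (0.711, 0.474, 0.520); φ = arcsin(p_z) ≈ 31.30°, λ = atan2(p_y, p_x) ≈ 33.70°.

≈ lat 31°N, lon 34°E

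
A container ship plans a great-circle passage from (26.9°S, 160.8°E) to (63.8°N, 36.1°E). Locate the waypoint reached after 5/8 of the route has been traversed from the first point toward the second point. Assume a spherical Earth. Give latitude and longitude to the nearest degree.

≈ (45°N, 120°E)

Write both endpoints as unit vectors p₁, p₂ with components (cos φ cos λ, cos φ sin λ, sin φ).
The central angle between the endpoints is δ = arccos(p₁·p₂) ≈ 2.252 rad (129.1°).
Interpolate at f = 5/8 with slerp weights a = sin((1−f)δ)/sin δ ≈ 0.963, b = sin(fδ)/sin δ ≈ 1.271.
p = a·p₁ + b·p₂ ≈ (-0.358, 0.613, 0.704); φ = arcsin(p_z) ≈ 44.79°, λ = atan2(p_y, p_x) ≈ 120.26°.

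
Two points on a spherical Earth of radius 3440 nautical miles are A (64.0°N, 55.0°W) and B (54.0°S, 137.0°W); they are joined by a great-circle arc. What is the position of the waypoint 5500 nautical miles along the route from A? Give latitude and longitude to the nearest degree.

≈ (17°S, 112°W)

Convert each endpoint to a unit vector on the sphere (x = cos φ cos λ, y = cos φ sin λ, z = sin φ).
The central angle between the endpoints is δ = arccos(p₁·p₂) ≈ 2.334 rad (133.7°). The total great-circle distance is δ·R ≈ 2.334 × 3440 ≈ 8029 nmi, so the target fraction is f = 5500/8029 ≈ 0.685.
Interpolate at f ≈ 0.685 with slerp weights a = sin((1−f)δ)/sin δ ≈ 0.928, b = sin(fδ)/sin δ ≈ 1.383.
p = a·p₁ + b·p₂ ≈ (-0.361, -0.888, -0.285); φ = arcsin(p_z) ≈ -16.55°, λ = atan2(p_y, p_x) ≈ -112.14°.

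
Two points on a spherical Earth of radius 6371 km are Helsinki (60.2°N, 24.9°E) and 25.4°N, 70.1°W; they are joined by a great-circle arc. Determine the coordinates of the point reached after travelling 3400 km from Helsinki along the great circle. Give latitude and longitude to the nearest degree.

≈ 55°N, 34°W

Write both endpoints as unit vectors p₁, p₂ with components (cos φ cos λ, cos φ sin λ, sin φ).
The central angle between the endpoints is δ = arccos(p₁·p₂) ≈ 1.231 rad (70.5°). The total great-circle distance is δ·R ≈ 1.231 × 6371 ≈ 7844 km, so the target fraction is f = 3400/7844 ≈ 0.433.
Interpolate at f ≈ 0.433 with slerp weights a = sin((1−f)δ)/sin δ ≈ 0.681, b = sin(fδ)/sin δ ≈ 0.540.
p = a·p₁ + b·p₂ ≈ (0.473, -0.316, 0.823); φ = arcsin(p_z) ≈ 55.34°, λ = atan2(p_y, p_x) ≈ -33.72°.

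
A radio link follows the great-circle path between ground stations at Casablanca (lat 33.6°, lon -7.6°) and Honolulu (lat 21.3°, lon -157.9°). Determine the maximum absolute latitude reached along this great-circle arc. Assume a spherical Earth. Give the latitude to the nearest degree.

The great circle lies in the plane with unit normal n̂ = (p₁ × p₂)/|p₁ × p₂|.
Here n̂_z ≈ -0.436; the vertex latitude is φ_max = arccos|n̂_z| ≈ 64.1°.

≈ 64°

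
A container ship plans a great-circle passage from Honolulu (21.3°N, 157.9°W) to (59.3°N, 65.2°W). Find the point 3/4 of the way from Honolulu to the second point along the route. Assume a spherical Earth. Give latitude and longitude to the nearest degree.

≈ (59°N, 101°W)

Convert each endpoint to a unit vector on the sphere (x = cos φ cos λ, y = cos φ sin λ, z = sin φ).
The central angle between the endpoints is δ = arccos(p₁·p₂) ≈ 1.277 rad (73.1°).
Interpolate at f = 3/4 with slerp weights a = sin((1−f)δ)/sin δ ≈ 0.328, b = sin(fδ)/sin δ ≈ 0.854.
p = a·p₁ + b·p₂ ≈ (-0.100, -0.511, 0.854); φ = arcsin(p_z) ≈ 58.63°, λ = atan2(p_y, p_x) ≈ -101.08°.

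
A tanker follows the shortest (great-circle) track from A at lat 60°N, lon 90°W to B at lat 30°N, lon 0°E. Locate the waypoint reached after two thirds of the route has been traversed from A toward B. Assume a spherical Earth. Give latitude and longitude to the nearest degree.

≈ lat 47°N, lon 17°W

The haversine formula gives a central angle δ ≈ 1.123 rad (64.3°) between the endpoints.
Interpolate at f = 2/3 with slerp weights a = sin((1−f)δ)/sin δ ≈ 0.406, b = sin(fδ)/sin δ ≈ 0.755.
p = a·p₁ + b·p₂ ≈ (0.654, -0.203, 0.729); φ = arcsin(p_z) ≈ 46.79°, λ = atan2(p_y, p_x) ≈ -17.23°.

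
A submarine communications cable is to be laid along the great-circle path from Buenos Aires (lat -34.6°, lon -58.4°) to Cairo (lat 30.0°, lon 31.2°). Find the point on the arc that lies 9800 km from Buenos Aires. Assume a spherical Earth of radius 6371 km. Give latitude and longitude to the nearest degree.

Write both endpoints as unit vectors p₁, p₂ with components (cos φ cos λ, cos φ sin λ, sin φ).
The central angle between the endpoints is δ = arccos(p₁·p₂) ≈ 1.853 rad (106.2°). The total great-circle distance is δ·R ≈ 1.853 × 6371 ≈ 11809 km, so the target fraction is f = 9800/11809 ≈ 0.830.
Interpolate at f ≈ 0.830 with slerp weights a = sin((1−f)δ)/sin δ ≈ 0.323, b = sin(fδ)/sin δ ≈ 1.041.
p = a·p₁ + b·p₂ ≈ (0.910, 0.241, 0.337); φ = arcsin(p_z) ≈ 19.70°, λ = atan2(p_y, p_x) ≈ 14.80°.

≈ lat 20°, lon 15°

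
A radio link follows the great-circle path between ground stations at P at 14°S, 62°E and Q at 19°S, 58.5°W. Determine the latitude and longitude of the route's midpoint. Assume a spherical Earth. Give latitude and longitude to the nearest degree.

≈ 31°S, 3°E

Write both endpoints as unit vectors p₁, p₂ with components (cos φ cos λ, cos φ sin λ, sin φ).
The central angle between the endpoints is δ = arccos(p₁·p₂) ≈ 1.968 rad (112.8°).
Interpolate at f = 1/2 with slerp weights a = sin((1−f)δ)/sin δ ≈ 0.903, b = sin(fδ)/sin δ ≈ 0.903.
p = a·p₁ + b·p₂ ≈ (0.857, 0.046, -0.512); φ = arcsin(p_z) ≈ -30.83°, λ = atan2(p_y, p_x) ≈ 3.05°.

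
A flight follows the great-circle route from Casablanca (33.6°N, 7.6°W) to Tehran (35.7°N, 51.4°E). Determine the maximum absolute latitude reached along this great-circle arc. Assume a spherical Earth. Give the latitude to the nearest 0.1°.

The great circle lies in the plane with unit normal n̂ = (p₁ × p₂)/|p₁ × p₂|.
Here n̂_z ≈ +0.782; the vertex latitude is φ_max = arccos|n̂_z| ≈ 38.5°.
Check via Clairaut: cos φ_max = |cos φ₁| · sin C = cos(33.6°)·sin(69.9°) ≈ 0.782, again giving ≈ 38.5°.

≈ 38.5°N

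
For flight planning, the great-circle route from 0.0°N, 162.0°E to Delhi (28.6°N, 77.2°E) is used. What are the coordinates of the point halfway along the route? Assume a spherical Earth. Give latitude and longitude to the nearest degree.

≈ 19°N, 123°E

Convert each endpoint to a unit vector on the sphere (x = cos φ cos λ, y = cos φ sin λ, z = sin φ).
The central angle between the endpoints is δ = arccos(p₁·p₂) ≈ 1.491 rad (85.4°).
Interpolate at f = 1/2 with slerp weights a = sin((1−f)δ)/sin δ ≈ 0.681, b = sin(fδ)/sin δ ≈ 0.681.
p = a·p₁ + b·p₂ ≈ (-0.515, 0.793, 0.326); φ = arcsin(p_z) ≈ 19.01°, λ = atan2(p_y, p_x) ≈ 123.00°.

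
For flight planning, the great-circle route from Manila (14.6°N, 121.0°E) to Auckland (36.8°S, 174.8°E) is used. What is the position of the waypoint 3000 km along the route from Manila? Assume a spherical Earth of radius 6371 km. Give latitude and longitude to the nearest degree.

≈ 6°S, 139°E

Write both endpoints as unit vectors p₁, p₂ with components (cos φ cos λ, cos φ sin λ, sin φ).
The central angle between the endpoints is δ = arccos(p₁·p₂) ≈ 1.259 rad (72.1°). The total great-circle distance is δ·R ≈ 1.259 × 6371 ≈ 8022 km, so the target fraction is f = 3000/8022 ≈ 0.374.
Interpolate at f ≈ 0.374 with slerp weights a = sin((1−f)δ)/sin δ ≈ 0.745, b = sin(fδ)/sin δ ≈ 0.477.
p = a·p₁ + b·p₂ ≈ (-0.751, 0.653, -0.098); φ = arcsin(p_z) ≈ -5.61°, λ = atan2(p_y, p_x) ≈ 139.03°.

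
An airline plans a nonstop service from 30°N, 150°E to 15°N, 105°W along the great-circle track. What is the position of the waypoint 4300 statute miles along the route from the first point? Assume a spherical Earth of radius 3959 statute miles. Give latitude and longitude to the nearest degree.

≈ 30°N, 137°W

From cos δ = sin φ₁ sin φ₂ + cos φ₁ cos φ₂ cos Δλ, the central angle is δ ≈ 1.658 rad (95.0°). The total great-circle distance is δ·R ≈ 1.658 × 3959 ≈ 6564 mi, so the target fraction is f = 4300/6564 ≈ 0.655.
Interpolate at f ≈ 0.655 with slerp weights a = sin((1−f)δ)/sin δ ≈ 0.543, b = sin(fδ)/sin δ ≈ 0.888.
p = a·p₁ + b·p₂ ≈ (-0.630, -0.593, 0.502); φ = arcsin(p_z) ≈ 30.10°, λ = atan2(p_y, p_x) ≈ -136.69°.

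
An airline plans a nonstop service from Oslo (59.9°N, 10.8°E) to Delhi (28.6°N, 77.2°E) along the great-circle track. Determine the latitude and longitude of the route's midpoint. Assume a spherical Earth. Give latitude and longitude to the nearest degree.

≈ 49°N, 54°E

Write both endpoints as unit vectors p₁, p₂ with components (cos φ cos λ, cos φ sin λ, sin φ).
The central angle between the endpoints is δ = arccos(p₁·p₂) ≈ 0.939 rad (53.8°).
Interpolate at f = 1/2 with slerp weights a = sin((1−f)δ)/sin δ ≈ 0.561, b = sin(fδ)/sin δ ≈ 0.561.
p = a·p₁ + b·p₂ ≈ (0.385, 0.533, 0.753); φ = arcsin(p_z) ≈ 48.89°, λ = atan2(p_y, p_x) ≈ 54.13°.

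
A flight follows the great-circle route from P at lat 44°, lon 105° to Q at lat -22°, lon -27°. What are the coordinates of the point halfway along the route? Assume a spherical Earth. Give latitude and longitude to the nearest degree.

From cos δ = sin φ₁ sin φ₂ + cos φ₁ cos φ₂ cos Δλ, the central angle is δ ≈ 2.355 rad (135.0°).
Interpolate at f = 1/2 with slerp weights a = sin((1−f)δ)/sin δ ≈ 1.305, b = sin(fδ)/sin δ ≈ 1.305.
p = a·p₁ + b·p₂ ≈ (0.835, 0.357, 0.418); φ = arcsin(p_z) ≈ 24.69°, λ = atan2(p_y, p_x) ≈ 23.17°.

≈ lat 25°, lon 23°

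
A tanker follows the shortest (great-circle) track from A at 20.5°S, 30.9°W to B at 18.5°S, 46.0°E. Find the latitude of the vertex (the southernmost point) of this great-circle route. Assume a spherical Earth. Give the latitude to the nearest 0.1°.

≈ 24.4°S

The great circle lies in the plane with unit normal n̂ = (p₁ × p₂)/|p₁ × p₂|.
Here n̂_z ≈ +0.911; the vertex latitude is φ_max = arccos|n̂_z| ≈ 24.4°.
Check via Clairaut: cos φ_max = |cos φ₁| · sin C = cos(20.5°)·sin(103.5°) ≈ 0.911, again giving ≈ 24.4°.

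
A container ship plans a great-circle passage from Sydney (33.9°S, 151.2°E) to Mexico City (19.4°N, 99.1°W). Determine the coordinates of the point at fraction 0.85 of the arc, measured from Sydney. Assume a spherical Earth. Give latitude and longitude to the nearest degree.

Write both endpoints as unit vectors p₁, p₂ with components (cos φ cos λ, cos φ sin λ, sin φ).
The central angle between the endpoints is δ = arccos(p₁·p₂) ≈ 2.037 rad (116.7°).
Interpolate at f = 0.85 with slerp weights a = sin((1−f)δ)/sin δ ≈ 0.337, b = sin(fδ)/sin δ ≈ 1.105.
p = a·p₁ + b·p₂ ≈ (-0.410, -0.894, 0.179); φ = arcsin(p_z) ≈ 10.33°, λ = atan2(p_y, p_x) ≈ -114.61°.

≈ 10°N, 115°W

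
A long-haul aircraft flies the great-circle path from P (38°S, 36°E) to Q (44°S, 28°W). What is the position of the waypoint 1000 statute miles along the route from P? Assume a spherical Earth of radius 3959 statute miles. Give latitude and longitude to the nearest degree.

≈ (44°S, 18°E)

Convert each endpoint to a unit vector on the sphere (x = cos φ cos λ, y = cos φ sin λ, z = sin φ).
The central angle between the endpoints is δ = arccos(p₁·p₂) ≈ 0.828 rad (47.5°). The total great-circle distance is δ·R ≈ 0.828 × 3959 ≈ 3279 mi, so the target fraction is f = 1000/3279 ≈ 0.305.
Interpolate at f ≈ 0.305 with slerp weights a = sin((1−f)δ)/sin δ ≈ 0.739, b = sin(fδ)/sin δ ≈ 0.339.
p = a·p₁ + b·p₂ ≈ (0.687, 0.228, -0.691); φ = arcsin(p_z) ≈ -43.67°, λ = atan2(p_y, p_x) ≈ 18.35°.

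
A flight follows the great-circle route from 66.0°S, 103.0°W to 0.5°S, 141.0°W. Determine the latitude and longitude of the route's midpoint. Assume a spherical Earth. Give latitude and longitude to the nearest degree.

The haversine formula gives a central angle δ ≈ 1.236 rad (70.8°) between the endpoints.
Interpolate at f = 1/2 with slerp weights a = sin((1−f)δ)/sin δ ≈ 0.613, b = sin(fδ)/sin δ ≈ 0.613.
p = a·p₁ + b·p₂ ≈ (-0.533, -0.629, -0.566); φ = arcsin(p_z) ≈ -34.46°, λ = atan2(p_y, p_x) ≈ -130.26°.

≈ 34°S, 130°W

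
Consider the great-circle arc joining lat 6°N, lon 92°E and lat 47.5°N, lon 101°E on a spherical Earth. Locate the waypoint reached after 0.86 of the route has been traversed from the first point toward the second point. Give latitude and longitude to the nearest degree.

Write both endpoints as unit vectors p₁, p₂ with components (cos φ cos λ, cos φ sin λ, sin φ).
The central angle between the endpoints is δ = arccos(p₁·p₂) ≈ 0.737 rad (42.2°).
Interpolate at f = 0.86 with slerp weights a = sin((1−f)δ)/sin δ ≈ 0.153, b = sin(fδ)/sin δ ≈ 0.881.
p = a·p₁ + b·p₂ ≈ (-0.119, 0.737, 0.666); φ = arcsin(p_z) ≈ 41.74°, λ = atan2(p_y, p_x) ≈ 99.17°.

≈ lat 42°N, lon 99°E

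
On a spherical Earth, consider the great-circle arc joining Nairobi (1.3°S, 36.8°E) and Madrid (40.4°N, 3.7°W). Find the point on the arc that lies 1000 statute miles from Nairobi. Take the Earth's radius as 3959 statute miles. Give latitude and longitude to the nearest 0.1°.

From cos δ = sin φ₁ sin φ₂ + cos φ₁ cos φ₂ cos Δλ, the central angle is δ ≈ 0.971 rad (55.7°). The total great-circle distance is δ·R ≈ 0.971 × 3959 ≈ 3845 mi, so the target fraction is f = 1000/3845 ≈ 0.260.
Interpolate at f ≈ 0.260 with slerp weights a = sin((1−f)δ)/sin δ ≈ 0.797, b = sin(fδ)/sin δ ≈ 0.303.
p = a·p₁ + b·p₂ ≈ (0.868, 0.463, 0.178); φ = arcsin(p_z) ≈ 10.26°, λ = atan2(p_y, p_x) ≈ 28.05°.

≈ 10.3°N, 28.0°E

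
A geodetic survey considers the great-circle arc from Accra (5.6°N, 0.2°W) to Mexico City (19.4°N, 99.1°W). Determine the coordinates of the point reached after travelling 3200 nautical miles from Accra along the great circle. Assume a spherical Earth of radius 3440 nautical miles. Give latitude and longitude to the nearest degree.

≈ (20°N, 53°W)

Write both endpoints as unit vectors p₁, p₂ with components (cos φ cos λ, cos φ sin λ, sin φ).
The central angle between the endpoints is δ = arccos(p₁·p₂) ≈ 1.684 rad (96.5°). The total great-circle distance is δ·R ≈ 1.684 × 3440 ≈ 5792 nmi, so the target fraction is f = 3200/5792 ≈ 0.552.
Interpolate at f ≈ 0.552 with slerp weights a = sin((1−f)δ)/sin δ ≈ 0.689, b = sin(fδ)/sin δ ≈ 0.807.
p = a·p₁ + b·p₂ ≈ (0.565, -0.754, 0.335); φ = arcsin(p_z) ≈ 19.59°, λ = atan2(p_y, p_x) ≈ -53.15°.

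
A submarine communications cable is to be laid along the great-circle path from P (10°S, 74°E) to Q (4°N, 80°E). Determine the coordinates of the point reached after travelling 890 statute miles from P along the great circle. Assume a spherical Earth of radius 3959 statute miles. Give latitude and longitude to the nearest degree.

≈ (2°N, 79°E)

Convert each endpoint to a unit vector on the sphere (x = cos φ cos λ, y = cos φ sin λ, z = sin φ).
The central angle between the endpoints is δ = arccos(p₁·p₂) ≈ 0.266 rad (15.2°). The total great-circle distance is δ·R ≈ 0.266 × 3959 ≈ 1052 mi, so the target fraction is f = 890/1052 ≈ 0.846.
Interpolate at f ≈ 0.846 with slerp weights a = sin((1−f)δ)/sin δ ≈ 0.156, b = sin(fδ)/sin δ ≈ 0.849.
p = a·p₁ + b·p₂ ≈ (0.189, 0.981, 0.032); φ = arcsin(p_z) ≈ 1.85°, λ = atan2(p_y, p_x) ≈ 79.08°.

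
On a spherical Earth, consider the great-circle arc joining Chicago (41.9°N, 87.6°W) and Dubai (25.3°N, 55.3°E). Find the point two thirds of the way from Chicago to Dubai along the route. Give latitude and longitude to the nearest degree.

The haversine formula gives a central angle δ ≈ 1.825 rad (104.6°) between the endpoints.
Interpolate at f = 2/3 with slerp weights a = sin((1−f)δ)/sin δ ≈ 0.590, b = sin(fδ)/sin δ ≈ 0.969.
p = a·p₁ + b·p₂ ≈ (0.517, 0.281, 0.808); φ = arcsin(p_z) ≈ 53.94°, λ = atan2(p_y, p_x) ≈ 28.54°.

≈ 54°N, 29°E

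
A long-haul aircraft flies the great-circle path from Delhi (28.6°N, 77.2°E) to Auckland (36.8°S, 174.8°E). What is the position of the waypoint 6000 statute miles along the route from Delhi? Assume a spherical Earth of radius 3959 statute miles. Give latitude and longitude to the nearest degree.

≈ 25°S, 148°E

From cos δ = sin φ₁ sin φ₂ + cos φ₁ cos φ₂ cos Δλ, the central angle is δ ≈ 1.960 rad (112.3°). The total great-circle distance is δ·R ≈ 1.960 × 3959 ≈ 7761 mi, so the target fraction is f = 6000/7761 ≈ 0.773.
Interpolate at f ≈ 0.773 with slerp weights a = sin((1−f)δ)/sin δ ≈ 0.465, b = sin(fδ)/sin δ ≈ 1.079.
p = a·p₁ + b·p₂ ≈ (-0.770, 0.477, -0.424); φ = arcsin(p_z) ≈ -25.08°, λ = atan2(p_y, p_x) ≈ 148.26°.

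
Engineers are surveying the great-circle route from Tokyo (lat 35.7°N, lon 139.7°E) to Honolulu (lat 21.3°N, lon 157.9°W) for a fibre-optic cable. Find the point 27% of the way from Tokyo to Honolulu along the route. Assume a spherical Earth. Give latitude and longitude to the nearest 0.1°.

Write both endpoints as unit vectors p₁, p₂ with components (cos φ cos λ, cos φ sin λ, sin φ).
The central angle between the endpoints is δ = arccos(p₁·p₂) ≈ 0.973 rad (55.8°).
Interpolate at f = 0.27 with slerp weights a = sin((1−f)δ)/sin δ ≈ 0.789, b = sin(fδ)/sin δ ≈ 0.314.
p = a·p₁ + b·p₂ ≈ (-0.760, 0.304, 0.575); φ = arcsin(p_z) ≈ 35.06°, λ = atan2(p_y, p_x) ≈ 158.18°.

≈ lat 35.1°N, lon 158.2°E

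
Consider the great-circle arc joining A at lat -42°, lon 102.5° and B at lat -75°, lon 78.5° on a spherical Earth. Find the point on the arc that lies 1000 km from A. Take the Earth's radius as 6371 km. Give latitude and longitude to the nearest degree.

≈ lat -51°, lon 100°

The haversine formula gives a central angle δ ≈ 0.606 rad (34.7°) between the endpoints. The total great-circle distance is δ·R ≈ 0.606 × 6371 ≈ 3860 km, so the target fraction is f = 1000/3860 ≈ 0.259.
Interpolate at f ≈ 0.259 with slerp weights a = sin((1−f)δ)/sin δ ≈ 0.762, b = sin(fδ)/sin δ ≈ 0.275.
p = a·p₁ + b·p₂ ≈ (-0.108, 0.623, -0.775); φ = arcsin(p_z) ≈ -50.81°, λ = atan2(p_y, p_x) ≈ 99.88°.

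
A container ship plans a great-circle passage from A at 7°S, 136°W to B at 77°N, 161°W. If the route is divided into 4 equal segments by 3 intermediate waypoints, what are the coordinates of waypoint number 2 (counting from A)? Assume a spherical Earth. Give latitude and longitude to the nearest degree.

Write both endpoints as unit vectors p₁, p₂ with components (cos φ cos λ, cos φ sin λ, sin φ).
The central angle between the endpoints is δ = arccos(p₁·p₂) ≈ 1.487 rad (85.2°).
Interpolate at f = 2/4 with slerp weights a = sin((1−f)δ)/sin δ ≈ 0.679, b = sin(fδ)/sin δ ≈ 0.679.
p = a·p₁ + b·p₂ ≈ (-0.629, -0.518, 0.579); φ = arcsin(p_z) ≈ 35.39°, λ = atan2(p_y, p_x) ≈ -140.54°.

≈ 35°N, 141°W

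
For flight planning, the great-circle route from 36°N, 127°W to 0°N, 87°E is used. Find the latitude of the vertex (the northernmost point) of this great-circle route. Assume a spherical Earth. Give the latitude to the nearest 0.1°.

≈ 52.4°N

The great circle lies in the plane with unit normal n̂ = (p₁ × p₂)/|p₁ × p₂|.
Here n̂_z ≈ -0.610; the vertex latitude is φ_max = arccos|n̂_z| ≈ 52.4°.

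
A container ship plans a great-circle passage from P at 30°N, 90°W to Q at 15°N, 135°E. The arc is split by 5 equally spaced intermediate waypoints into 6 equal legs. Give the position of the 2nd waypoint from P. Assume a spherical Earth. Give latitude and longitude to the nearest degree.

From cos δ = sin φ₁ sin φ₂ + cos φ₁ cos φ₂ cos Δλ, the central angle is δ ≈ 2.051 rad (117.5°).
Interpolate at f = 2/6 with slerp weights a = sin((1−f)δ)/sin δ ≈ 1.104, b = sin(fδ)/sin δ ≈ 0.712.
p = a·p₁ + b·p₂ ≈ (-0.487, -0.470, 0.737); φ = arcsin(p_z) ≈ 47.44°, λ = atan2(p_y, p_x) ≈ -135.99°.

≈ 47°N, 136°W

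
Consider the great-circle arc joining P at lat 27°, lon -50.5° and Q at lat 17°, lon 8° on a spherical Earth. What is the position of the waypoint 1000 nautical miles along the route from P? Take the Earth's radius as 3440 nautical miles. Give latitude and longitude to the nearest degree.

≈ lat 26°, lon -32°

Write both endpoints as unit vectors p₁, p₂ with components (cos φ cos λ, cos φ sin λ, sin φ).
The central angle between the endpoints is δ = arccos(p₁·p₂) ≈ 0.955 rad (54.7°). The total great-circle distance is δ·R ≈ 0.955 × 3440 ≈ 3284 nmi, so the target fraction is f = 1000/3284 ≈ 0.305.
Interpolate at f ≈ 0.305 with slerp weights a = sin((1−f)δ)/sin δ ≈ 0.755, b = sin(fδ)/sin δ ≈ 0.351.
p = a·p₁ + b·p₂ ≈ (0.761, -0.472, 0.445); φ = arcsin(p_z) ≈ 26.45°, λ = atan2(p_y, p_x) ≈ -31.84°.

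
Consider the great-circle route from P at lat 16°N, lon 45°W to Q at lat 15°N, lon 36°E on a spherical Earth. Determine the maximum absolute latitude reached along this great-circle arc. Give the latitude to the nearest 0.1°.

≈ 20.1°N

The great circle lies in the plane with unit normal n̂ = (p₁ × p₂)/|p₁ × p₂|.
Here n̂_z ≈ +0.939; the vertex latitude is φ_max = arccos|n̂_z| ≈ 20.1°.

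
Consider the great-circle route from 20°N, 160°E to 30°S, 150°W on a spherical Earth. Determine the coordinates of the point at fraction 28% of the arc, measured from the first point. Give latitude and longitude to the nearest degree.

The haversine formula gives a central angle δ ≈ 1.211 rad (69.4°) between the endpoints.
Interpolate at f = 0.28 with slerp weights a = sin((1−f)δ)/sin δ ≈ 0.818, b = sin(fδ)/sin δ ≈ 0.355.
p = a·p₁ + b·p₂ ≈ (-0.989, 0.109, 0.102); φ = arcsin(p_z) ≈ 5.86°, λ = atan2(p_y, p_x) ≈ 173.71°.

≈ 6°N, 174°E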